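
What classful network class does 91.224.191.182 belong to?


First octet: 91
Binary: 01011011
0xxxxxxx -> Class A (1-126)
Class A, default mask 255.0.0.0 (/8)


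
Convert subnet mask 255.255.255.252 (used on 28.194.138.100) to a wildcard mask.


Subnet mask: 255.255.255.252
Wildcard = 255.255.255.255 - subnet mask
255 - 255 = 0
255 - 255 = 0
255 - 255 = 0
255 - 252 = 3
Wildcard: 0.0.0.3


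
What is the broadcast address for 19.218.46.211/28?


Network: 19.218.46.208/28
Host bits = 4
Set all host bits to 1:
Broadcast: 19.218.46.223


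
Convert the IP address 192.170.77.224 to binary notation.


192 = 11000000
170 = 10101010
77 = 01001101
224 = 11100000
Binary: 11000000.10101010.01001101.11100000


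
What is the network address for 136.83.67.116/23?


IP:   10001000.01010011.01000011.01110100
Mask: 11111111.11111111.11111110.00000000
AND operation:
Net:  10001000.01010011.01000010.00000000
Network: 136.83.66.0/23


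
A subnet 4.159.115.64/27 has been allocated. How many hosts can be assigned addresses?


Host bits = 32 - 27 = 5
Total addresses = 2^5 = 32
Usable = total - 2 (network and broadcast)
Usable hosts: 30


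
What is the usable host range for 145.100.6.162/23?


Network: 145.100.6.0
Broadcast: 145.100.7.255
First usable = network + 1
Last usable = broadcast - 1
Range: 145.100.6.1 to 145.100.7.254


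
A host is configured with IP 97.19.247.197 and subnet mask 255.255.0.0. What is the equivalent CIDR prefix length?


Binary: 11111111.11111111.00000000.00000000
Count leading 1s
Prefix: /16


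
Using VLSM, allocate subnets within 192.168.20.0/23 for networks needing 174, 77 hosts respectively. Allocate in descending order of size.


174 hosts -> /24 (254 usable): 192.168.20.0/24
77 hosts -> /25 (126 usable): 192.168.21.0/25
Allocation: 192.168.20.0/24 (174 hosts, 254 usable); 192.168.21.0/25 (77 hosts, 126 usable)


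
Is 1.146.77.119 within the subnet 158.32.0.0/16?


Subnet network: 158.32.0.0
Test IP AND mask: 1.146.0.0
No, 1.146.77.119 is not in 158.32.0.0/16


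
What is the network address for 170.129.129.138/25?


IP:   10101010.10000001.10000001.10001010
Mask: 11111111.11111111.11111111.10000000
AND operation:
Net:  10101010.10000001.10000001.10000000
Network: 170.129.129.128/25


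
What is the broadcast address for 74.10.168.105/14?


Network: 74.8.0.0/14
Host bits = 18
Set all host bits to 1:
Broadcast: 74.11.255.255


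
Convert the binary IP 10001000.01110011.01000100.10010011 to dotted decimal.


10001000 = 136
01110011 = 115
01000100 = 68
10010011 = 147
IP: 136.115.68.147


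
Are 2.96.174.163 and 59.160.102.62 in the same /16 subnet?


Mask: 255.255.0.0
2.96.174.163 AND mask = 2.96.0.0
59.160.102.62 AND mask = 59.160.0.0
No, different subnets (2.96.0.0 vs 59.160.0.0)


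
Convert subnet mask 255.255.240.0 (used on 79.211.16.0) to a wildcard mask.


Subnet mask: 255.255.240.0
Wildcard = 255.255.255.255 - subnet mask
255 - 255 = 0
255 - 255 = 0
255 - 240 = 15
255 - 0 = 255
Wildcard: 0.0.15.255


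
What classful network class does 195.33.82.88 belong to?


First octet: 195
Binary: 11000011
110xxxxx -> Class C (192-223)
Class C, default mask 255.255.255.0 (/24)


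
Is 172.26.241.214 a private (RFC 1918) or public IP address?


RFC 1918 private ranges:
  10.0.0.0/8 (10.0.0.0 - 10.255.255.255)
  172.16.0.0/12 (172.16.0.0 - 172.31.255.255)
  192.168.0.0/16 (192.168.0.0 - 192.168.255.255)
Private (in 172.16.0.0/12)


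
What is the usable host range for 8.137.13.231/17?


Network: 8.137.0.0
Broadcast: 8.137.127.255
First usable = network + 1
Last usable = broadcast - 1
Range: 8.137.0.1 to 8.137.127.254


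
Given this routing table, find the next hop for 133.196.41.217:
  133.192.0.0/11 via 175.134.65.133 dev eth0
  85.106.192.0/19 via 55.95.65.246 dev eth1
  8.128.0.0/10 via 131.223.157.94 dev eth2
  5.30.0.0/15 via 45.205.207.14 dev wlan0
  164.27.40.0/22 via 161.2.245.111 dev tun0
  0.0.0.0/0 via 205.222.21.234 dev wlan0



Longest prefix match for 133.196.41.217:
  /11 133.192.0.0: MATCH
  /19 85.106.192.0: no
  /10 8.128.0.0: no
  /15 5.30.0.0: no
  /22 164.27.40.0: no
  /0 0.0.0.0: MATCH
Selected: next-hop 175.134.65.133 via eth0 (matched /11)


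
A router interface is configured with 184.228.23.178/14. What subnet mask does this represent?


/14 means 14 network bits, 18 host bits
Binary: 11111111111111000000000000000000
Mask: 255.252.0.0


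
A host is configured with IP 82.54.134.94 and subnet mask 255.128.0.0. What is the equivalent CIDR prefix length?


Binary: 11111111.10000000.00000000.00000000
Count leading 1s
Prefix: /9


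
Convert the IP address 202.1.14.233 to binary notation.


202 = 11001010
1 = 00000001
14 = 00001110
233 = 11101001
Binary: 11001010.00000001.00001110.11101001


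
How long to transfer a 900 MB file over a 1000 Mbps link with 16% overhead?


Effective throughput = 1000 * (1 - 16/100) = 840 Mbps
File size in Mb = 900 * 8 = 7200 Mb
Time = 7200 / 840
Time = 8.5714 seconds


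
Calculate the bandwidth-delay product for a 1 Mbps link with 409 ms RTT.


BDP = bandwidth * RTT
= 1 Mbps * 409 ms
= 1 * 1e6 * 409 / 1000 bits
= 409000 bits
= 51125 bytes
= 49.9268 KB
BDP = 409000 bits (51125 bytes)


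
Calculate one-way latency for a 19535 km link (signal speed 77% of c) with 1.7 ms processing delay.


Speed = 0.77 * 3e5 km/s = 231000 km/s
Propagation delay = 19535 / 231000 = 0.0846 s = 84.5671 ms
Processing delay = 1.7 ms
Total one-way latency = 86.2671 ms


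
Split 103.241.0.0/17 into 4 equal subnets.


New prefix = 17 + 2 = 19
Each subnet has 8192 addresses
  103.241.0.0/19
  103.241.32.0/19
  103.241.64.0/19
  103.241.96.0/19
Subnets: 103.241.0.0/19, 103.241.32.0/19, 103.241.64.0/19, 103.241.96.0/19


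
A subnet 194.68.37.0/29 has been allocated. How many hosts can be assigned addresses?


Host bits = 32 - 29 = 3
Total addresses = 2^3 = 8
Usable = total - 2 (network and broadcast)
Usable hosts: 6


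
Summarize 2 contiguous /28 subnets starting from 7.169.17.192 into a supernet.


Original prefix: /28
Number of subnets: 2 = 2^1
New prefix = 28 - 1 = 27
Supernet: 7.169.17.192/27


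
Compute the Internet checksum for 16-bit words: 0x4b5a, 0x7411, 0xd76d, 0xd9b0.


Sum all words (with carry folding):
+ 0x4b5a = 0x4b5a
+ 0x7411 = 0xbf6b
+ 0xd76d = 0x96d9
+ 0xd9b0 = 0x708a
One's complement: ~0x708a
Checksum = 0x8f75


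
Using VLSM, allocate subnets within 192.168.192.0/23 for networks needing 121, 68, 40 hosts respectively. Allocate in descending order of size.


121 hosts -> /25 (126 usable): 192.168.192.0/25
68 hosts -> /25 (126 usable): 192.168.192.128/25
40 hosts -> /26 (62 usable): 192.168.193.0/26
Allocation: 192.168.192.0/25 (121 hosts, 126 usable); 192.168.192.128/25 (68 hosts, 126 usable); 192.168.193.0/26 (40 hosts, 62 usable)


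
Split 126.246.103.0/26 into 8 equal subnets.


New prefix = 26 + 3 = 29
Each subnet has 8 addresses
  126.246.103.0/29
  126.246.103.8/29
  126.246.103.16/29
  126.246.103.24/29
  126.246.103.32/29
  126.246.103.40/29
  126.246.103.48/29
  126.246.103.56/29
Subnets: 126.246.103.0/29, 126.246.103.8/29, 126.246.103.16/29, 126.246.103.24/29, 126.246.103.32/29, 126.246.103.40/29, 126.246.103.48/29, 126.246.103.56/29


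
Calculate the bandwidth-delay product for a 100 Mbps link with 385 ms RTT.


BDP = bandwidth * RTT
= 100 Mbps * 385 ms
= 100 * 1e6 * 385 / 1000 bits
= 38500000 bits
= 4812500 bytes
= 4699.707 KB
BDP = 38500000 bits (4812500 bytes)


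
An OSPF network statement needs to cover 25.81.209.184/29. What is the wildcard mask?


Subnet mask: 255.255.255.248
Wildcard = 255.255.255.255 - subnet mask
255 - 255 = 0
255 - 255 = 0
255 - 255 = 0
255 - 248 = 7
Wildcard: 0.0.0.7


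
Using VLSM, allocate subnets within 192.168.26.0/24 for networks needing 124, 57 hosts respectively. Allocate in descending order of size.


124 hosts -> /25 (126 usable): 192.168.26.0/25
57 hosts -> /26 (62 usable): 192.168.26.128/26
Allocation: 192.168.26.0/25 (124 hosts, 126 usable); 192.168.26.128/26 (57 hosts, 62 usable)


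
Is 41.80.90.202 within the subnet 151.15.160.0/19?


Subnet network: 151.15.160.0
Test IP AND mask: 41.80.64.0
No, 41.80.90.202 is not in 151.15.160.0/19


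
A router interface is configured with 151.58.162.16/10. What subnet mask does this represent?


/10 means 10 network bits, 22 host bits
Binary: 11111111110000000000000000000000
Mask: 255.192.0.0


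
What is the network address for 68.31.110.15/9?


IP:   01000100.00011111.01101110.00001111
Mask: 11111111.10000000.00000000.00000000
AND operation:
Net:  01000100.00000000.00000000.00000000
Network: 68.0.0.0/9


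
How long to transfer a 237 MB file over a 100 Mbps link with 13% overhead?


Effective throughput = 100 * (1 - 13/100) = 87 Mbps
File size in Mb = 237 * 8 = 1896 Mb
Time = 1896 / 87
Time = 21.7931 seconds


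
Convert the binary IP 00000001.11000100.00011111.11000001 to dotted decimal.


00000001 = 1
11000100 = 196
00011111 = 31
11000001 = 193
IP: 1.196.31.193


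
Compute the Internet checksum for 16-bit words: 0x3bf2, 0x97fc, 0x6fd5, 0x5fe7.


Sum all words (with carry folding):
+ 0x3bf2 = 0x3bf2
+ 0x97fc = 0xd3ee
+ 0x6fd5 = 0x43c4
+ 0x5fe7 = 0xa3ab
One's complement: ~0xa3ab
Checksum = 0x5c54


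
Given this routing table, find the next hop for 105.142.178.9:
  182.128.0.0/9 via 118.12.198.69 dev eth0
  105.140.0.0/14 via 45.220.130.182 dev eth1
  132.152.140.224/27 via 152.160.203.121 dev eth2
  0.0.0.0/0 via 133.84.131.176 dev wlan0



Longest prefix match for 105.142.178.9:
  /9 182.128.0.0: no
  /14 105.140.0.0: MATCH
  /27 132.152.140.224: no
  /0 0.0.0.0: MATCH
Selected: next-hop 45.220.130.182 via eth1 (matched /14)


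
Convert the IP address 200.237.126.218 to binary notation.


200 = 11001000
237 = 11101101
126 = 01111110
218 = 11011010
Binary: 11001000.11101101.01111110.11011010


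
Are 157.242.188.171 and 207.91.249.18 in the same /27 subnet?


Mask: 255.255.255.224
157.242.188.171 AND mask = 157.242.188.160
207.91.249.18 AND mask = 207.91.249.0
No, different subnets (157.242.188.160 vs 207.91.249.0)


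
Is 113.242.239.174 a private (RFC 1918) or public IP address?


RFC 1918 private ranges:
  10.0.0.0/8 (10.0.0.0 - 10.255.255.255)
  172.16.0.0/12 (172.16.0.0 - 172.31.255.255)
  192.168.0.0/16 (192.168.0.0 - 192.168.255.255)
Public (not in any RFC 1918 range)


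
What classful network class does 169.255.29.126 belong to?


First octet: 169
Binary: 10101001
10xxxxxx -> Class B (128-191)
Class B, default mask 255.255.0.0 (/16)


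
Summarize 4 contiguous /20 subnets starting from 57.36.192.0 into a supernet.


Original prefix: /20
Number of subnets: 4 = 2^2
New prefix = 20 - 2 = 18
Supernet: 57.36.192.0/18


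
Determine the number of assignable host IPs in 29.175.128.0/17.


Host bits = 32 - 17 = 15
Total addresses = 2^15 = 32768
Usable = total - 2 (network and broadcast)
Usable hosts: 32766


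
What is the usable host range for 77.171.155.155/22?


Network: 77.171.152.0
Broadcast: 77.171.155.255
First usable = network + 1
Last usable = broadcast - 1
Range: 77.171.152.1 to 77.171.155.254


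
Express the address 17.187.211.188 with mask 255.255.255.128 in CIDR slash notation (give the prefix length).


Binary: 11111111.11111111.11111111.10000000
Count leading 1s
Prefix: /25


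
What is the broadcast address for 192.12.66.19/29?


Network: 192.12.66.16/29
Host bits = 3
Set all host bits to 1:
Broadcast: 192.12.66.23


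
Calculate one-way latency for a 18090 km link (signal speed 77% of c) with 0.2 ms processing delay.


Speed = 0.77 * 3e5 km/s = 231000 km/s
Propagation delay = 18090 / 231000 = 0.0783 s = 78.3117 ms
Processing delay = 0.2 ms
Total one-way latency = 78.5117 ms


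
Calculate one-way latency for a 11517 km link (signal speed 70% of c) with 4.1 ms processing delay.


Speed = 0.7 * 3e5 km/s = 210000 km/s
Propagation delay = 11517 / 210000 = 0.0548 s = 54.8429 ms
Processing delay = 4.1 ms
Total one-way latency = 58.9429 ms


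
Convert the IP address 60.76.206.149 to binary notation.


60 = 00111100
76 = 01001100
206 = 11001110
149 = 10010101
Binary: 00111100.01001100.11001110.10010101


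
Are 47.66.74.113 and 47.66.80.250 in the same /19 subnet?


Mask: 255.255.224.0
47.66.74.113 AND mask = 47.66.64.0
47.66.80.250 AND mask = 47.66.64.0
Yes, same subnet (47.66.64.0)


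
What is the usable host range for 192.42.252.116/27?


Network: 192.42.252.96
Broadcast: 192.42.252.127
First usable = network + 1
Last usable = broadcast - 1
Range: 192.42.252.97 to 192.42.252.126


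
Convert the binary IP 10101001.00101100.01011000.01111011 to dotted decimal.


10101001 = 169
00101100 = 44
01011000 = 88
01111011 = 123
IP: 169.44.88.123


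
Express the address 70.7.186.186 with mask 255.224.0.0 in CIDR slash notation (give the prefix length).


Binary: 11111111.11100000.00000000.00000000
Count leading 1s
Prefix: /11


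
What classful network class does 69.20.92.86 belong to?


First octet: 69
Binary: 01000101
0xxxxxxx -> Class A (1-126)
Class A, default mask 255.0.0.0 (/8)


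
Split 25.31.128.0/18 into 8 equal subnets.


New prefix = 18 + 3 = 21
Each subnet has 2048 addresses
  25.31.128.0/21
  25.31.136.0/21
  25.31.144.0/21
  25.31.152.0/21
  25.31.160.0/21
  25.31.168.0/21
  25.31.176.0/21
  25.31.184.0/21
Subnets: 25.31.128.0/21, 25.31.136.0/21, 25.31.144.0/21, 25.31.152.0/21, 25.31.160.0/21, 25.31.168.0/21, 25.31.176.0/21, 25.31.184.0/21


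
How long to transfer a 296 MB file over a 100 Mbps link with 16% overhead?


Effective throughput = 100 * (1 - 16/100) = 84 Mbps
File size in Mb = 296 * 8 = 2368 Mb
Time = 2368 / 84
Time = 28.1905 seconds


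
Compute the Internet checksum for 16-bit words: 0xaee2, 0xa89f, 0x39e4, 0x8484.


Sum all words (with carry folding):
+ 0xaee2 = 0xaee2
+ 0xa89f = 0x5782
+ 0x39e4 = 0x9166
+ 0x8484 = 0x15eb
One's complement: ~0x15eb
Checksum = 0xea14


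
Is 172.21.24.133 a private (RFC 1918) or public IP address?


RFC 1918 private ranges:
  10.0.0.0/8 (10.0.0.0 - 10.255.255.255)
  172.16.0.0/12 (172.16.0.0 - 172.31.255.255)
  192.168.0.0/16 (192.168.0.0 - 192.168.255.255)
Private (in 172.16.0.0/12)


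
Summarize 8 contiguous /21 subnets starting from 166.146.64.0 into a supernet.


Original prefix: /21
Number of subnets: 8 = 2^3
New prefix = 21 - 3 = 18
Supernet: 166.146.64.0/18


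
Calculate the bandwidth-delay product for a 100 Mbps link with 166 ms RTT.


BDP = bandwidth * RTT
= 100 Mbps * 166 ms
= 100 * 1e6 * 166 / 1000 bits
= 16600000 bits
= 2075000 bytes
= 2026.3672 KB
BDP = 16600000 bits (2075000 bytes)


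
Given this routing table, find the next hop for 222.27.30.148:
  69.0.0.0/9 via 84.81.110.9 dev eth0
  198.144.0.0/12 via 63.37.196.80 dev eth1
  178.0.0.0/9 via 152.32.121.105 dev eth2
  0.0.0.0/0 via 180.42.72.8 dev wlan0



Longest prefix match for 222.27.30.148:
  /9 69.0.0.0: no
  /12 198.144.0.0: no
  /9 178.0.0.0: no
  /0 0.0.0.0: MATCH
Selected: next-hop 180.42.72.8 via wlan0 (matched /0)


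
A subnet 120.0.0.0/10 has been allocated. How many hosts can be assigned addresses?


Host bits = 32 - 10 = 22
Total addresses = 2^22 = 4194304
Usable = total - 2 (network and broadcast)
Usable hosts: 4194302


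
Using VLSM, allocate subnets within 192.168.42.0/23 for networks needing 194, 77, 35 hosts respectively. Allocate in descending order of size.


194 hosts -> /24 (254 usable): 192.168.42.0/24
77 hosts -> /25 (126 usable): 192.168.43.0/25
35 hosts -> /26 (62 usable): 192.168.43.128/26
Allocation: 192.168.42.0/24 (194 hosts, 254 usable); 192.168.43.0/25 (77 hosts, 126 usable); 192.168.43.128/26 (35 hosts, 62 usable)


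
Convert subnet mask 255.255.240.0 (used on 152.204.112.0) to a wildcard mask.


Subnet mask: 255.255.240.0
Wildcard = 255.255.255.255 - subnet mask
255 - 255 = 0
255 - 255 = 0
255 - 240 = 15
255 - 0 = 255
Wildcard: 0.0.15.255


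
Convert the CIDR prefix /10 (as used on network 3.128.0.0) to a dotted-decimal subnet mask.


/10 means 10 network bits, 22 host bits
Binary: 11111111110000000000000000000000
Mask: 255.192.0.0


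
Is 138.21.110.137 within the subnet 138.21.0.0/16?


Subnet network: 138.21.0.0
Test IP AND mask: 138.21.0.0
Yes, 138.21.110.137 is in 138.21.0.0/16


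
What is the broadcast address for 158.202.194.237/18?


Network: 158.202.192.0/18
Host bits = 14
Set all host bits to 1:
Broadcast: 158.202.255.255


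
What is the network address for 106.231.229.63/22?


IP:   01101010.11100111.11100101.00111111
Mask: 11111111.11111111.11111100.00000000
AND operation:
Net:  01101010.11100111.11100100.00000000
Network: 106.231.228.0/22


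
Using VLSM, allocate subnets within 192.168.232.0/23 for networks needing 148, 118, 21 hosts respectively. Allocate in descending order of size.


148 hosts -> /24 (254 usable): 192.168.232.0/24
118 hosts -> /25 (126 usable): 192.168.233.0/25
21 hosts -> /27 (30 usable): 192.168.233.128/27
Allocation: 192.168.232.0/24 (148 hosts, 254 usable); 192.168.233.0/25 (118 hosts, 126 usable); 192.168.233.128/27 (21 hosts, 30 usable)


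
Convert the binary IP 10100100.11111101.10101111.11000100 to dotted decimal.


10100100 = 164
11111101 = 253
10101111 = 175
11000100 = 196
IP: 164.253.175.196


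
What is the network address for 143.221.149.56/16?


IP:   10001111.11011101.10010101.00111000
Mask: 11111111.11111111.00000000.00000000
AND operation:
Net:  10001111.11011101.00000000.00000000
Network: 143.221.0.0/16


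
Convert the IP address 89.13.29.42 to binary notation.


89 = 01011001
13 = 00001101
29 = 00011101
42 = 00101010
Binary: 01011001.00001101.00011101.00101010


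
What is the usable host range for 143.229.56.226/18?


Network: 143.229.0.0
Broadcast: 143.229.63.255
First usable = network + 1
Last usable = broadcast - 1
Range: 143.229.0.1 to 143.229.63.254


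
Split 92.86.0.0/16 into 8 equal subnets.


New prefix = 16 + 3 = 19
Each subnet has 8192 addresses
  92.86.0.0/19
  92.86.32.0/19
  92.86.64.0/19
  92.86.96.0/19
  92.86.128.0/19
  92.86.160.0/19
  92.86.192.0/19
  92.86.224.0/19
Subnets: 92.86.0.0/19, 92.86.32.0/19, 92.86.64.0/19, 92.86.96.0/19, 92.86.128.0/19, 92.86.160.0/19, 92.86.192.0/19, 92.86.224.0/19


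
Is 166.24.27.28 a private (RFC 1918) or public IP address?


RFC 1918 private ranges:
  10.0.0.0/8 (10.0.0.0 - 10.255.255.255)
  172.16.0.0/12 (172.16.0.0 - 172.31.255.255)
  192.168.0.0/16 (192.168.0.0 - 192.168.255.255)
Public (not in any RFC 1918 range)


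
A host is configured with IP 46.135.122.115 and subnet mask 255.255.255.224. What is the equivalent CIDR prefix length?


Binary: 11111111.11111111.11111111.11100000
Count leading 1s
Prefix: /27


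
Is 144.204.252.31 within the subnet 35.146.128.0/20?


Subnet network: 35.146.128.0
Test IP AND mask: 144.204.240.0
No, 144.204.252.31 is not in 35.146.128.0/20


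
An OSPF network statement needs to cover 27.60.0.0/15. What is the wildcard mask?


Subnet mask: 255.254.0.0
Wildcard = 255.255.255.255 - subnet mask
255 - 255 = 0
255 - 254 = 1
255 - 0 = 255
255 - 0 = 255
Wildcard: 0.1.255.255


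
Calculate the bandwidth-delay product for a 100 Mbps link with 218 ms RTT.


BDP = bandwidth * RTT
= 100 Mbps * 218 ms
= 100 * 1e6 * 218 / 1000 bits
= 21800000 bits
= 2725000 bytes
= 2661.1328 KB
BDP = 21800000 bits (2725000 bytes)


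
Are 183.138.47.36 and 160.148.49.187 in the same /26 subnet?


Mask: 255.255.255.192
183.138.47.36 AND mask = 183.138.47.0
160.148.49.187 AND mask = 160.148.49.128
No, different subnets (183.138.47.0 vs 160.148.49.128)


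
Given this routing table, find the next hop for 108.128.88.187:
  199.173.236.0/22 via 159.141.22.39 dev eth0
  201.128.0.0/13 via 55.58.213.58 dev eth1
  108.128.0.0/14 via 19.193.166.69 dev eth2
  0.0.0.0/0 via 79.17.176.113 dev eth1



Longest prefix match for 108.128.88.187:
  /22 199.173.236.0: no
  /13 201.128.0.0: no
  /14 108.128.0.0: MATCH
  /0 0.0.0.0: MATCH
Selected: next-hop 19.193.166.69 via eth2 (matched /14)


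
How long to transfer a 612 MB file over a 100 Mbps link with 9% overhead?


Effective throughput = 100 * (1 - 9/100) = 91 Mbps
File size in Mb = 612 * 8 = 4896 Mb
Time = 4896 / 91
Time = 53.8022 seconds


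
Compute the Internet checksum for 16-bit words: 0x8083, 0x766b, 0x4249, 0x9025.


Sum all words (with carry folding):
+ 0x8083 = 0x8083
+ 0x766b = 0xf6ee
+ 0x4249 = 0x3938
+ 0x9025 = 0xc95d
One's complement: ~0xc95d
Checksum = 0x36a2


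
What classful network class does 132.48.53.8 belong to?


First octet: 132
Binary: 10000100
10xxxxxx -> Class B (128-191)
Class B, default mask 255.255.0.0 (/16)


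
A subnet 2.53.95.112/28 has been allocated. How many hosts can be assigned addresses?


Host bits = 32 - 28 = 4
Total addresses = 2^4 = 16
Usable = total - 2 (network and broadcast)
Usable hosts: 14


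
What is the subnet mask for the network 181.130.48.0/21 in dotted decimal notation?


/21 means 21 network bits, 11 host bits
Binary: 11111111111111111111100000000000
Mask: 255.255.248.0


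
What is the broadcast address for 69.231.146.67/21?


Network: 69.231.144.0/21
Host bits = 11
Set all host bits to 1:
Broadcast: 69.231.151.255


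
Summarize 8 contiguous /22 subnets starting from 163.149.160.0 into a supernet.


Original prefix: /22
Number of subnets: 8 = 2^3
New prefix = 22 - 3 = 19
Supernet: 163.149.160.0/19


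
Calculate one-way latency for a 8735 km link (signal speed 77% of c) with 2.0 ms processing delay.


Speed = 0.77 * 3e5 km/s = 231000 km/s
Propagation delay = 8735 / 231000 = 0.0378 s = 37.8139 ms
Processing delay = 2.0 ms
Total one-way latency = 39.8139 ms


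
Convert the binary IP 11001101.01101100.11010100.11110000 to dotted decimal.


11001101 = 205
01101100 = 108
11010100 = 212
11110000 = 240
IP: 205.108.212.240


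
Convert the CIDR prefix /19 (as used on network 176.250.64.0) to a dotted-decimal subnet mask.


/19 means 19 network bits, 13 host bits
Binary: 11111111111111111110000000000000
Mask: 255.255.224.0


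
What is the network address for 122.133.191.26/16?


IP:   01111010.10000101.10111111.00011010
Mask: 11111111.11111111.00000000.00000000
AND operation:
Net:  01111010.10000101.00000000.00000000
Network: 122.133.0.0/16


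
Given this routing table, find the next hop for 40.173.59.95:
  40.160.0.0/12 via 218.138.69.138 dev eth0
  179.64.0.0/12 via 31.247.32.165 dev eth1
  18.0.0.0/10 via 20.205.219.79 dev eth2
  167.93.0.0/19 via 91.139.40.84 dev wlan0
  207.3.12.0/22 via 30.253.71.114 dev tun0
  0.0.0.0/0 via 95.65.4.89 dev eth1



Longest prefix match for 40.173.59.95:
  /12 40.160.0.0: MATCH
  /12 179.64.0.0: no
  /10 18.0.0.0: no
  /19 167.93.0.0: no
  /22 207.3.12.0: no
  /0 0.0.0.0: MATCH
Selected: next-hop 218.138.69.138 via eth0 (matched /12)


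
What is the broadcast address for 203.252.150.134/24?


Network: 203.252.150.0/24
Host bits = 8
Set all host bits to 1:
Broadcast: 203.252.150.255


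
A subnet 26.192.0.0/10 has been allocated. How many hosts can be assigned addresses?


Host bits = 32 - 10 = 22
Total addresses = 2^22 = 4194304
Usable = total - 2 (network and broadcast)
Usable hosts: 4194302


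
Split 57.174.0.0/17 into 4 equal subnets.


New prefix = 17 + 2 = 19
Each subnet has 8192 addresses
  57.174.0.0/19
  57.174.32.0/19
  57.174.64.0/19
  57.174.96.0/19
Subnets: 57.174.0.0/19, 57.174.32.0/19, 57.174.64.0/19, 57.174.96.0/19


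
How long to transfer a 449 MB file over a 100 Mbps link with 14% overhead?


Effective throughput = 100 * (1 - 14/100) = 86 Mbps
File size in Mb = 449 * 8 = 3592 Mb
Time = 3592 / 86
Time = 41.7674 seconds


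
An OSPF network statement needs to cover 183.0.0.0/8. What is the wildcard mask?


Subnet mask: 255.0.0.0
Wildcard = 255.255.255.255 - subnet mask
255 - 255 = 0
255 - 0 = 255
255 - 0 = 255
255 - 0 = 255
Wildcard: 0.255.255.255


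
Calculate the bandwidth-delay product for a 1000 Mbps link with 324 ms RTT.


BDP = bandwidth * RTT
= 1000 Mbps * 324 ms
= 1000 * 1e6 * 324 / 1000 bits
= 324000000 bits
= 40500000 bytes
= 39550.7812 KB
BDP = 324000000 bits (40500000 bytes)


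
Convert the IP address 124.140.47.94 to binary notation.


124 = 01111100
140 = 10001100
47 = 00101111
94 = 01011110
Binary: 01111100.10001100.00101111.01011110


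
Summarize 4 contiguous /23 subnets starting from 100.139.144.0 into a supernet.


Original prefix: /23
Number of subnets: 4 = 2^2
New prefix = 23 - 2 = 21
Supernet: 100.139.144.0/21


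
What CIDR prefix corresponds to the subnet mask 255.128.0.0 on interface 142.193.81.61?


Binary: 11111111.10000000.00000000.00000000
Count leading 1s
Prefix: /9


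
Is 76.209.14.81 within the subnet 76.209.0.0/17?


Subnet network: 76.209.0.0
Test IP AND mask: 76.209.0.0
Yes, 76.209.14.81 is in 76.209.0.0/17


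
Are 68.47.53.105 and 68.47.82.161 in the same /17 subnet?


Mask: 255.255.128.0
68.47.53.105 AND mask = 68.47.0.0
68.47.82.161 AND mask = 68.47.0.0
Yes, same subnet (68.47.0.0)


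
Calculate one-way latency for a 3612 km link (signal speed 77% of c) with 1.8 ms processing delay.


Speed = 0.77 * 3e5 km/s = 231000 km/s
Propagation delay = 3612 / 231000 = 0.0156 s = 15.6364 ms
Processing delay = 1.8 ms
Total one-way latency = 17.4364 ms


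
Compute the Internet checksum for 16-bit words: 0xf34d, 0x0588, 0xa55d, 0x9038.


Sum all words (with carry folding):
+ 0xf34d = 0xf34d
+ 0x0588 = 0xf8d5
+ 0xa55d = 0x9e33
+ 0x9038 = 0x2e6c
One's complement: ~0x2e6c
Checksum = 0xd193


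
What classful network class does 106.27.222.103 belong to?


First octet: 106
Binary: 01101010
0xxxxxxx -> Class A (1-126)
Class A, default mask 255.0.0.0 (/8)


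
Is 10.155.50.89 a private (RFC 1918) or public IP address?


RFC 1918 private ranges:
  10.0.0.0/8 (10.0.0.0 - 10.255.255.255)
  172.16.0.0/12 (172.16.0.0 - 172.31.255.255)
  192.168.0.0/16 (192.168.0.0 - 192.168.255.255)
Private (in 10.0.0.0/8)


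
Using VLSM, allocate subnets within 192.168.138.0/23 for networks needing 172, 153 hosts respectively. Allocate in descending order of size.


172 hosts -> /24 (254 usable): 192.168.138.0/24
153 hosts -> /24 (254 usable): 192.168.139.0/24
Allocation: 192.168.138.0/24 (172 hosts, 254 usable); 192.168.139.0/24 (153 hosts, 254 usable)


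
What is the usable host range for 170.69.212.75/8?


Network: 170.0.0.0
Broadcast: 170.255.255.255
First usable = network + 1
Last usable = broadcast - 1
Range: 170.0.0.1 to 170.255.255.254


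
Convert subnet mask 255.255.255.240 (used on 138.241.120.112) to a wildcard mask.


Subnet mask: 255.255.255.240
Wildcard = 255.255.255.255 - subnet mask
255 - 255 = 0
255 - 255 = 0
255 - 255 = 0
255 - 240 = 15
Wildcard: 0.0.0.15


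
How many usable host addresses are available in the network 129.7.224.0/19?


Host bits = 32 - 19 = 13
Total addresses = 2^13 = 8192
Usable = total - 2 (network and broadcast)
Usable hosts: 8190


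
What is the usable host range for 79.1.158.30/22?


Network: 79.1.156.0
Broadcast: 79.1.159.255
First usable = network + 1
Last usable = broadcast - 1
Range: 79.1.156.1 to 79.1.159.254


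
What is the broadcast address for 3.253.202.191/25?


Network: 3.253.202.128/25
Host bits = 7
Set all host bits to 1:
Broadcast: 3.253.202.255


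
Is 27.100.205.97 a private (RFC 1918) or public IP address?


RFC 1918 private ranges:
  10.0.0.0/8 (10.0.0.0 - 10.255.255.255)
  172.16.0.0/12 (172.16.0.0 - 172.31.255.255)
  192.168.0.0/16 (192.168.0.0 - 192.168.255.255)
Public (not in any RFC 1918 range)


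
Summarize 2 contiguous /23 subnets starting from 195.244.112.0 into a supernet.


Original prefix: /23
Number of subnets: 2 = 2^1
New prefix = 23 - 1 = 22
Supernet: 195.244.112.0/22


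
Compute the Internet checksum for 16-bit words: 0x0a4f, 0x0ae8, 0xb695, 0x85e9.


Sum all words (with carry folding):
+ 0x0a4f = 0x0a4f
+ 0x0ae8 = 0x1537
+ 0xb695 = 0xcbcc
+ 0x85e9 = 0x51b6
One's complement: ~0x51b6
Checksum = 0xae49


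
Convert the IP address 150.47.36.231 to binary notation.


150 = 10010110
47 = 00101111
36 = 00100100
231 = 11100111
Binary: 10010110.00101111.00100100.11100111


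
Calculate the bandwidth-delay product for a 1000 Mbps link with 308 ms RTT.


BDP = bandwidth * RTT
= 1000 Mbps * 308 ms
= 1000 * 1e6 * 308 / 1000 bits
= 308000000 bits
= 38500000 bytes
= 37597.6562 KB
BDP = 308000000 bits (38500000 bytes)


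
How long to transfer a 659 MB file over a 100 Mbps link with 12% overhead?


Effective throughput = 100 * (1 - 12/100) = 88 Mbps
File size in Mb = 659 * 8 = 5272 Mb
Time = 5272 / 88
Time = 59.9091 seconds


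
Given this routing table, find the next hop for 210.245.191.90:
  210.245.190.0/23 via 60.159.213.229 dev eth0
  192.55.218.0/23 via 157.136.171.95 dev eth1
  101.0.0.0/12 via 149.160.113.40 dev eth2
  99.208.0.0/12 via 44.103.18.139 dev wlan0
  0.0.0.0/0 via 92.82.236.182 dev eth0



Longest prefix match for 210.245.191.90:
  /23 210.245.190.0: MATCH
  /23 192.55.218.0: no
  /12 101.0.0.0: no
  /12 99.208.0.0: no
  /0 0.0.0.0: MATCH
Selected: next-hop 60.159.213.229 via eth0 (matched /23)


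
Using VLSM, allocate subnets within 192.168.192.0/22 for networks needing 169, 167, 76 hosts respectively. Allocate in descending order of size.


169 hosts -> /24 (254 usable): 192.168.192.0/24
167 hosts -> /24 (254 usable): 192.168.193.0/24
76 hosts -> /25 (126 usable): 192.168.194.0/25
Allocation: 192.168.192.0/24 (169 hosts, 254 usable); 192.168.193.0/24 (167 hosts, 254 usable); 192.168.194.0/25 (76 hosts, 126 usable)


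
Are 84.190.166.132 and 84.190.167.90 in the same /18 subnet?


Mask: 255.255.192.0
84.190.166.132 AND mask = 84.190.128.0
84.190.167.90 AND mask = 84.190.128.0
Yes, same subnet (84.190.128.0)


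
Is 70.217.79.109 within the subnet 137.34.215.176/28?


Subnet network: 137.34.215.176
Test IP AND mask: 70.217.79.96
No, 70.217.79.109 is not in 137.34.215.176/28


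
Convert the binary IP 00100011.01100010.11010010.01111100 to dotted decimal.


00100011 = 35
01100010 = 98
11010010 = 210
01111100 = 124
IP: 35.98.210.124


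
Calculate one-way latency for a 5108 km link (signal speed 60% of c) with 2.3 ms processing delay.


Speed = 0.6 * 3e5 km/s = 180000 km/s
Propagation delay = 5108 / 180000 = 0.0284 s = 28.3778 ms
Processing delay = 2.3 ms
Total one-way latency = 30.6778 ms


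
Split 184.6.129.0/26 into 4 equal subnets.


New prefix = 26 + 2 = 28
Each subnet has 16 addresses
  184.6.129.0/28
  184.6.129.16/28
  184.6.129.32/28
  184.6.129.48/28
Subnets: 184.6.129.0/28, 184.6.129.16/28, 184.6.129.32/28, 184.6.129.48/28


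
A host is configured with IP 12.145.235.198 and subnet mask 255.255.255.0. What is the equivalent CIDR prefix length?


Binary: 11111111.11111111.11111111.00000000
Count leading 1s
Prefix: /24


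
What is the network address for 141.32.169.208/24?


IP:   10001101.00100000.10101001.11010000
Mask: 11111111.11111111.11111111.00000000
AND operation:
Net:  10001101.00100000.10101001.00000000
Network: 141.32.169.0/24


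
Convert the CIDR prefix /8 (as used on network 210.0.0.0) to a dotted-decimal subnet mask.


/8 means 8 network bits, 24 host bits
Binary: 11111111000000000000000000000000
Mask: 255.0.0.0


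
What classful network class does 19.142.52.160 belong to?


First octet: 19
Binary: 00010011
0xxxxxxx -> Class A (1-126)
Class A, default mask 255.0.0.0 (/8)


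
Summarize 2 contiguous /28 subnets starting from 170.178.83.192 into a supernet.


Original prefix: /28
Number of subnets: 2 = 2^1
New prefix = 28 - 1 = 27
Supernet: 170.178.83.192/27


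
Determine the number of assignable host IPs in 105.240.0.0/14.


Host bits = 32 - 14 = 18
Total addresses = 2^18 = 262144
Usable = total - 2 (network and broadcast)
Usable hosts: 262142


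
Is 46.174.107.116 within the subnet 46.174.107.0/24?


Subnet network: 46.174.107.0
Test IP AND mask: 46.174.107.0
Yes, 46.174.107.116 is in 46.174.107.0/24


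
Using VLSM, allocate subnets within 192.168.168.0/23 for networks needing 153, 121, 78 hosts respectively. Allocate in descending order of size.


153 hosts -> /24 (254 usable): 192.168.168.0/24
121 hosts -> /25 (126 usable): 192.168.169.0/25
78 hosts -> /25 (126 usable): 192.168.169.128/25
Allocation: 192.168.168.0/24 (153 hosts, 254 usable); 192.168.169.0/25 (121 hosts, 126 usable); 192.168.169.128/25 (78 hosts, 126 usable)


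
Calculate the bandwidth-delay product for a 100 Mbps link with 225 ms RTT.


BDP = bandwidth * RTT
= 100 Mbps * 225 ms
= 100 * 1e6 * 225 / 1000 bits
= 22500000 bits
= 2812500 bytes
= 2746.582 KB
BDP = 22500000 bits (2812500 bytes)


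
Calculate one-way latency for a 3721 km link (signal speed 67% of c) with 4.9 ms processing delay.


Speed = 0.67 * 3e5 km/s = 201000 km/s
Propagation delay = 3721 / 201000 = 0.0185 s = 18.5124 ms
Processing delay = 4.9 ms
Total one-way latency = 23.4124 ms


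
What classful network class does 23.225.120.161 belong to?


First octet: 23
Binary: 00010111
0xxxxxxx -> Class A (1-126)
Class A, default mask 255.0.0.0 (/8)


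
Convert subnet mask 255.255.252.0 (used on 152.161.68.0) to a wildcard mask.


Subnet mask: 255.255.252.0
Wildcard = 255.255.255.255 - subnet mask
255 - 255 = 0
255 - 255 = 0
255 - 252 = 3
255 - 0 = 255
Wildcard: 0.0.3.255


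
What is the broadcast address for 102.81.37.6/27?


Network: 102.81.37.0/27
Host bits = 5
Set all host bits to 1:
Broadcast: 102.81.37.31


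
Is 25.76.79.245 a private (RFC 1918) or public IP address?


RFC 1918 private ranges:
  10.0.0.0/8 (10.0.0.0 - 10.255.255.255)
  172.16.0.0/12 (172.16.0.0 - 172.31.255.255)
  192.168.0.0/16 (192.168.0.0 - 192.168.255.255)
Public (not in any RFC 1918 range)


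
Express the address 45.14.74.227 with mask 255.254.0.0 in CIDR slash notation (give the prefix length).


Binary: 11111111.11111110.00000000.00000000
Count leading 1s
Prefix: /15


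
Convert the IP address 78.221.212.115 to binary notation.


78 = 01001110
221 = 11011101
212 = 11010100
115 = 01110011
Binary: 01001110.11011101.11010100.01110011


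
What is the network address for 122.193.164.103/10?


IP:   01111010.11000001.10100100.01100111
Mask: 11111111.11000000.00000000.00000000
AND operation:
Net:  01111010.11000000.00000000.00000000
Network: 122.192.0.0/10


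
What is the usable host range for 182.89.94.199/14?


Network: 182.88.0.0
Broadcast: 182.91.255.255
First usable = network + 1
Last usable = broadcast - 1
Range: 182.88.0.1 to 182.91.255.254


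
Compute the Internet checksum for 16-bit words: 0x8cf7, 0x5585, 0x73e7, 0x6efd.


Sum all words (with carry folding):
+ 0x8cf7 = 0x8cf7
+ 0x5585 = 0xe27c
+ 0x73e7 = 0x5664
+ 0x6efd = 0xc561
One's complement: ~0xc561
Checksum = 0x3a9e


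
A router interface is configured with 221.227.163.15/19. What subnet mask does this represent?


/19 means 19 network bits, 13 host bits
Binary: 11111111111111111110000000000000
Mask: 255.255.224.0


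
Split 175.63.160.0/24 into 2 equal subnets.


New prefix = 24 + 1 = 25
Each subnet has 128 addresses
  175.63.160.0/25
  175.63.160.128/25
Subnets: 175.63.160.0/25, 175.63.160.128/25


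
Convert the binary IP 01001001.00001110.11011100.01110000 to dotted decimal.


01001001 = 73
00001110 = 14
11011100 = 220
01110000 = 112
IP: 73.14.220.112


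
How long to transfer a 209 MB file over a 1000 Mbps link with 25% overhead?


Effective throughput = 1000 * (1 - 25/100) = 750 Mbps
File size in Mb = 209 * 8 = 1672 Mb
Time = 1672 / 750
Time = 2.2293 seconds


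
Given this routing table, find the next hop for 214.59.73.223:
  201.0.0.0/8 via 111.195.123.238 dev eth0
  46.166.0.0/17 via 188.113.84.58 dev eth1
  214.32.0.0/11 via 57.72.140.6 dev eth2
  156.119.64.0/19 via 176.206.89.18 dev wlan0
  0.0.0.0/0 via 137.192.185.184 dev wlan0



Longest prefix match for 214.59.73.223:
  /8 201.0.0.0: no
  /17 46.166.0.0: no
  /11 214.32.0.0: MATCH
  /19 156.119.64.0: no
  /0 0.0.0.0: MATCH
Selected: next-hop 57.72.140.6 via eth2 (matched /11)


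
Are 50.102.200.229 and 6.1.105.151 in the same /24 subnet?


Mask: 255.255.255.0
50.102.200.229 AND mask = 50.102.200.0
6.1.105.151 AND mask = 6.1.105.0
No, different subnets (50.102.200.0 vs 6.1.105.0)


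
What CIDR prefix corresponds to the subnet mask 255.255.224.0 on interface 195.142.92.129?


Binary: 11111111.11111111.11100000.00000000
Count leading 1s
Prefix: /19


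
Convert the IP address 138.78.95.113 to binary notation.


138 = 10001010
78 = 01001110
95 = 01011111
113 = 01110001
Binary: 10001010.01001110.01011111.01110001


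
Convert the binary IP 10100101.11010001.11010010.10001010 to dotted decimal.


10100101 = 165
11010001 = 209
11010010 = 210
10001010 = 138
IP: 165.209.210.138


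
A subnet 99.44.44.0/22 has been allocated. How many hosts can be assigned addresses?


Host bits = 32 - 22 = 10
Total addresses = 2^10 = 1024
Usable = total - 2 (network and broadcast)
Usable hosts: 1022


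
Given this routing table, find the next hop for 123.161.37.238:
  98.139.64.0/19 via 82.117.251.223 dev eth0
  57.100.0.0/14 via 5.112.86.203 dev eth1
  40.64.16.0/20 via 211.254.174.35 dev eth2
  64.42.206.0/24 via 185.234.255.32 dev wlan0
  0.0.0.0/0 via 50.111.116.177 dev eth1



Longest prefix match for 123.161.37.238:
  /19 98.139.64.0: no
  /14 57.100.0.0: no
  /20 40.64.16.0: no
  /24 64.42.206.0: no
  /0 0.0.0.0: MATCH
Selected: next-hop 50.111.116.177 via eth1 (matched /0)


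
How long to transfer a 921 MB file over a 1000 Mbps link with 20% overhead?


Effective throughput = 1000 * (1 - 20/100) = 800 Mbps
File size in Mb = 921 * 8 = 7368 Mb
Time = 7368 / 800
Time = 9.21 seconds


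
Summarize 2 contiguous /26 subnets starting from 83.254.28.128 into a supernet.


Original prefix: /26
Number of subnets: 2 = 2^1
New prefix = 26 - 1 = 25
Supernet: 83.254.28.128/25


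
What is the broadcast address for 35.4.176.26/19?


Network: 35.4.160.0/19
Host bits = 13
Set all host bits to 1:
Broadcast: 35.4.191.255


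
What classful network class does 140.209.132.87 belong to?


First octet: 140
Binary: 10001100
10xxxxxx -> Class B (128-191)
Class B, default mask 255.255.0.0 (/16)


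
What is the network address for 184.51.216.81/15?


IP:   10111000.00110011.11011000.01010001
Mask: 11111111.11111110.00000000.00000000
AND operation:
Net:  10111000.00110010.00000000.00000000
Network: 184.50.0.0/15


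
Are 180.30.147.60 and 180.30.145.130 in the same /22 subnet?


Mask: 255.255.252.0
180.30.147.60 AND mask = 180.30.144.0
180.30.145.130 AND mask = 180.30.144.0
Yes, same subnet (180.30.144.0)


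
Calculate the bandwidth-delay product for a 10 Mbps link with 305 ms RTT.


BDP = bandwidth * RTT
= 10 Mbps * 305 ms
= 10 * 1e6 * 305 / 1000 bits
= 3050000 bits
= 381250 bytes
= 372.3145 KB
BDP = 3050000 bits (381250 bytes)


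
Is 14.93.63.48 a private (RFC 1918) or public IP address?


RFC 1918 private ranges:
  10.0.0.0/8 (10.0.0.0 - 10.255.255.255)
  172.16.0.0/12 (172.16.0.0 - 172.31.255.255)
  192.168.0.0/16 (192.168.0.0 - 192.168.255.255)
Public (not in any RFC 1918 range)


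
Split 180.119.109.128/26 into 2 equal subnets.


New prefix = 26 + 1 = 27
Each subnet has 32 addresses
  180.119.109.128/27
  180.119.109.160/27
Subnets: 180.119.109.128/27, 180.119.109.160/27


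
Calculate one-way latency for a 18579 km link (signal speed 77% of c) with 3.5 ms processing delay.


Speed = 0.77 * 3e5 km/s = 231000 km/s
Propagation delay = 18579 / 231000 = 0.0804 s = 80.4286 ms
Processing delay = 3.5 ms
Total one-way latency = 83.9286 ms
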